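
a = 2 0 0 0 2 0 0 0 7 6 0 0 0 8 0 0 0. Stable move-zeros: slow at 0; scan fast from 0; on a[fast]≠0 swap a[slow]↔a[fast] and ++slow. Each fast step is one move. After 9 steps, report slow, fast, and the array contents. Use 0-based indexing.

(s=0,f=0) a[fast]=2≠0 swap→a[0]=2 → slow++,fast++
(s=1,f=1) a[fast]=0 → fast++
(s=1,f=2) a[fast]=0 → fast++
(s=1,f=3) a[fast]=0 → fast++
(s=1,f=4) a[fast]=2≠0 swap→a[1]=2 → slow++,fast++
(s=2,f=5) a[fast]=0 → fast++
(s=2,f=6) a[fast]=0 → fast++
(s=2,f=7) a[fast]=0 → fast++
(s=2,f=8) a[fast]=7≠0 swap→a[2]=7 → slow++,fast++

slow=3, fast=9, a=[2, 2, 7, 0, 0, 0, 0, 0, 0, 6, 0, 0, 0, 8, 0, 0, 0]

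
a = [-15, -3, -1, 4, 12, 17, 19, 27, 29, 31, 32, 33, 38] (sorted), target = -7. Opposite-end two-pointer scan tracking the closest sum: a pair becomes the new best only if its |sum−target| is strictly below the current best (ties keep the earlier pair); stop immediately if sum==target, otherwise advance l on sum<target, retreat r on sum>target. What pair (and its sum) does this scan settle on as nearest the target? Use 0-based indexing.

pair (-3, -1) with sum -4 (|Δ|=3)

l=0 r=12: -15+38=23 d=30 *, r--
l=0 r=11: -15+33=18 d=25 *, r--
l=0 r=10: -15+32=17 d=24 *, r--
l=0 r=9: -15+31=16 d=23 *, r--
l=0 r=8: -15+29=14 d=21 *, r--
l=0 r=7: -15+27=12 d=19 *, r--
l=0 r=6: -15+19=4 d=11 *, r--
l=0 r=5: -15+17=2 d=9 *, r--
l=0 r=4: -15+12=-3 d=4 *, r--
l=0 r=3: -15+4=-11 d=4, l++
l=1 r=3: -3+4=1 d=8, r--
l=1 r=2: -3+-1=-4 d=3 *, r--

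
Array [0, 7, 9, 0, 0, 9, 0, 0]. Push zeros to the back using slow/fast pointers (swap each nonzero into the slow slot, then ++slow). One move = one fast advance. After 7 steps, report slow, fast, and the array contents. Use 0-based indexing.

slow=0 fast=0: a[fast]=0, fast++
slow=0 fast=1: a[fast]=7≠0 swap→a[0]=7, slow++,fast++
slow=1 fast=2: a[fast]=9≠0 swap→a[1]=9, slow++,fast++
slow=2 fast=3: a[fast]=0, fast++
slow=2 fast=4: a[fast]=0, fast++
slow=2 fast=5: a[fast]=9≠0 swap→a[2]=9, slow++,fast++
slow=3 fast=6: a[fast]=0, fast++

slow=3, fast=7, a=[7, 9, 9, 0, 0, 0, 0, 0]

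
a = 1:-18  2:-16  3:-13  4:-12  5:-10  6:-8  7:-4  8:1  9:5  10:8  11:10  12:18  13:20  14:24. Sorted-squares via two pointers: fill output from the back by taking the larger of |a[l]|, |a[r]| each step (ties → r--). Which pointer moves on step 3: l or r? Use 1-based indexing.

l=1 r=14: |-18|<=|24| out[14]=576, r--
l=1 r=13: |-18|<=|20| out[13]=400, r--
l=1 r=12: |-18|<=|18| out[12]=324, r--

r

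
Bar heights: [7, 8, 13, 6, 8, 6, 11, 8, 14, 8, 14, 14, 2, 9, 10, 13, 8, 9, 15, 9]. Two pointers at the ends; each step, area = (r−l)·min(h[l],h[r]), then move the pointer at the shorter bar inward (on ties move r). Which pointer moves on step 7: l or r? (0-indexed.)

[0,19] min(7,9)*19=133 best=133 * → l++
[1,19] min(8,9)*18=144 best=144 * → l++
[2,19] min(13,9)*17=153 best=153 * → r--
[2,18] min(13,15)*16=208 best=208 * → l++
[3,18] min(6,15)*15=90 best=208 → l++
[4,18] min(8,15)*14=112 best=208 → l++
[5,18] min(6,15)*13=78 best=208 → l++

l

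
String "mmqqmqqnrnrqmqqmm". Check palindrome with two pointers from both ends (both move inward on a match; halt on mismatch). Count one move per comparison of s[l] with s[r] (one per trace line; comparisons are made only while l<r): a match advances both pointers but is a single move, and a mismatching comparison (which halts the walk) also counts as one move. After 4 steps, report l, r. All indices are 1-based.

l=5, r=13

l=1 r=17: 'm'=='m', l++,r--
l=2 r=16: 'm'=='m', l++,r--
l=3 r=15: 'q'=='q', l++,r--
l=4 r=14: 'q'=='q', l++,r--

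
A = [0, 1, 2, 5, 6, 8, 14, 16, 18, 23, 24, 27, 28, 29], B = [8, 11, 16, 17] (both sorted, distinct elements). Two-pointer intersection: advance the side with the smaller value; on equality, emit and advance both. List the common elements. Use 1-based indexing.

i=1 j=1: 0<8, i++
i=2 j=1: 1<8, i++
i=3 j=1: 2<8, i++
i=4 j=1: 5<8, i++
i=5 j=1: 6<8, i++
i=6 j=1: 8==8 emit, i++,j++
i=7 j=2: 14>11, j++
i=7 j=3: 14<16, i++
i=8 j=3: 16==16 emit, i++,j++
i=9 j=4: 18>17, j++

intersection = [8, 16]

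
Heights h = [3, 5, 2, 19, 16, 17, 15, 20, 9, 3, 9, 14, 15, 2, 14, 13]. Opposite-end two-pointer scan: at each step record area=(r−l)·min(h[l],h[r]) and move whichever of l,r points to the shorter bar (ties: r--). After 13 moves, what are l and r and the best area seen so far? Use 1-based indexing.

l=1 r=16: min(3,13)*15=45 best=45 *, l++
l=2 r=16: min(5,13)*14=70 best=70 *, l++
l=3 r=16: min(2,13)*13=26 best=70, l++
l=4 r=16: min(19,13)*12=156 best=156 *, r--
l=4 r=15: min(19,14)*11=154 best=156, r--
l=4 r=14: min(19,2)*10=20 best=156, r--
l=4 r=13: min(19,15)*9=135 best=156, r--
l=4 r=12: min(19,14)*8=112 best=156, r--
l=4 r=11: min(19,9)*7=63 best=156, r--
l=4 r=10: min(19,3)*6=18 best=156, r--
l=4 r=9: min(19,9)*5=45 best=156, r--
l=4 r=8: min(19,20)*4=76 best=156, l++
l=5 r=8: min(16,20)*3=48 best=156, l++

l=6, r=8, best area=156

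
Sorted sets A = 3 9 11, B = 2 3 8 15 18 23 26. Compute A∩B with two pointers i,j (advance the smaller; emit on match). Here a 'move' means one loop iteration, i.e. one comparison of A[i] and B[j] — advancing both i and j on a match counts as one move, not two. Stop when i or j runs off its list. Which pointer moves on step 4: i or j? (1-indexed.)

i

[i=1,j=1] 3>2 → j++
[i=1,j=2] 3==3 emit → i++,j++
[i=2,j=3] 9>8 → j++
[i=2,j=4] 9<15 → i++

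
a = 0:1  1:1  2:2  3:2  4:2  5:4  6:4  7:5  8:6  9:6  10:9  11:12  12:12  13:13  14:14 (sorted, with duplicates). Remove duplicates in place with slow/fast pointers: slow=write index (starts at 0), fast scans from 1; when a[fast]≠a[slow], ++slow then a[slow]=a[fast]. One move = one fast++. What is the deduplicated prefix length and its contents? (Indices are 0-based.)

slow=0 fast=1: a[fast]=1=a[slow] dup, fast++
slow=0 fast=2: a[fast]=2≠a[slow]=1 write a[1]=2, slow++,fast++
slow=1 fast=3: a[fast]=2=a[slow] dup, fast++
slow=1 fast=4: a[fast]=2=a[slow] dup, fast++
slow=1 fast=5: a[fast]=4≠a[slow]=2 write a[2]=4, slow++,fast++
slow=2 fast=6: a[fast]=4=a[slow] dup, fast++
slow=2 fast=7: a[fast]=5≠a[slow]=4 write a[3]=5, slow++,fast++
slow=3 fast=8: a[fast]=6≠a[slow]=5 write a[4]=6, slow++,fast++
slow=4 fast=9: a[fast]=6=a[slow] dup, fast++
slow=4 fast=10: a[fast]=9≠a[slow]=6 write a[5]=9, slow++,fast++
slow=5 fast=11: a[fast]=12≠a[slow]=9 write a[6]=12, slow++,fast++
slow=6 fast=12: a[fast]=12=a[slow] dup, fast++
slow=6 fast=13: a[fast]=13≠a[slow]=12 write a[7]=13, slow++,fast++
slow=7 fast=14: a[fast]=14≠a[slow]=13 write a[8]=14, slow++,fast++

length 9; prefix = [1, 2, 4, 5, 6, 9, 12, 13, 14]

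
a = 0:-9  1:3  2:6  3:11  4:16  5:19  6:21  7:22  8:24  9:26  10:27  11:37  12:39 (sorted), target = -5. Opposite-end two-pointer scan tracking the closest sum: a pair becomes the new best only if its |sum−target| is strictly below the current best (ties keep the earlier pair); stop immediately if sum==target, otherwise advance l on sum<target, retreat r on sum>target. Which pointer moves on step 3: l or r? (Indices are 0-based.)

r

l=0 r=12: -9+39=30 d=35 *, r--
l=0 r=11: -9+37=28 d=33 *, r--
l=0 r=10: -9+27=18 d=23 *, r--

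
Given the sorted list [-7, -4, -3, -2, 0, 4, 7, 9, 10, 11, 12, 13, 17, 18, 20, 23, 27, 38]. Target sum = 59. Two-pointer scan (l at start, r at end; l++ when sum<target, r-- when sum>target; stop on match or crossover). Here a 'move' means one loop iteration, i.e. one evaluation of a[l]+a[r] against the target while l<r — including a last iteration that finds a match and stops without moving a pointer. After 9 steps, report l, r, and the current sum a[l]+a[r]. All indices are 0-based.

l=0 r=17: -7+38=31 <59, l++
l=1 r=17: -4+38=34 <59, l++
l=2 r=17: -3+38=35 <59, l++
l=3 r=17: -2+38=36 <59, l++
l=4 r=17: 0+38=38 <59, l++
l=5 r=17: 4+38=42 <59, l++
l=6 r=17: 7+38=45 <59, l++
l=7 r=17: 9+38=47 <59, l++
l=8 r=17: 10+38=48 <59, l++

l=9, r=17, sum=49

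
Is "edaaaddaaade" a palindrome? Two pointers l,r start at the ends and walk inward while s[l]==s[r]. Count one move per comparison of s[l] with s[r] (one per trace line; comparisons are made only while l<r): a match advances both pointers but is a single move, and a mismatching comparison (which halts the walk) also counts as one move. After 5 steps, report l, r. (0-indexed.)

[0,11] 'e'=='e' → l++,r--
[1,10] 'd'=='d' → l++,r--
[2,9] 'a'=='a' → l++,r--
[3,8] 'a'=='a' → l++,r--
[4,7] 'a'=='a' → l++,r--

l=5, r=6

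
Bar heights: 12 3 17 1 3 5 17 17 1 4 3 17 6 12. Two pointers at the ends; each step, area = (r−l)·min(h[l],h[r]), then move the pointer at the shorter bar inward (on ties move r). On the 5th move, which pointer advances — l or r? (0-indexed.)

r

[0,13] min(12,12)*13=156 best=156 * → r--
[0,12] min(12,6)*12=72 best=156 → r--
[0,11] min(12,17)*11=132 best=156 → l++
[1,11] min(3,17)*10=30 best=156 → l++
[2,11] min(17,17)*9=153 best=156 → r--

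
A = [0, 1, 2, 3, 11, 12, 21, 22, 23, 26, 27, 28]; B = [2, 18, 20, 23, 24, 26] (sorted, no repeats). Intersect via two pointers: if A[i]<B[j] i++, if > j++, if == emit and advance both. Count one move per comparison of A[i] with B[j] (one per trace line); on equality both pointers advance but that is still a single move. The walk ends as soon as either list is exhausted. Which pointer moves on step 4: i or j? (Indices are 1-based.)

i

[i=1,j=1] 0<2 → i++
[i=2,j=1] 1<2 → i++
[i=3,j=1] 2==2 emit → i++,j++
[i=4,j=2] 3<18 → i++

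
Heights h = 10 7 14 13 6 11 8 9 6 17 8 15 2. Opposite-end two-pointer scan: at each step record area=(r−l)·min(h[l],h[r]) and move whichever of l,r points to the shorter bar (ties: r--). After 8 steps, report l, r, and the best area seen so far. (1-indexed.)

l=8, r=12, best area=126

[1,13] min(10,2)*12=24 best=24 * → r--
[1,12] min(10,15)*11=110 best=110 * → l++
[2,12] min(7,15)*10=70 best=110 → l++
[3,12] min(14,15)*9=126 best=126 * → l++
[4,12] min(13,15)*8=104 best=126 → l++
[5,12] min(6,15)*7=42 best=126 → l++
[6,12] min(11,15)*6=66 best=126 → l++
[7,12] min(8,15)*5=40 best=126 → l++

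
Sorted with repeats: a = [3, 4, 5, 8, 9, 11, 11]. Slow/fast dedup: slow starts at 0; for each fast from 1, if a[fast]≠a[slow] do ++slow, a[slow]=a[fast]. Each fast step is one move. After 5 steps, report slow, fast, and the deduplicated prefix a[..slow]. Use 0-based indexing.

(s=0,f=1) a[fast]=4≠a[slow]=3 write a[1]=4 → slow++,fast++
(s=1,f=2) a[fast]=5≠a[slow]=4 write a[2]=5 → slow++,fast++
(s=2,f=3) a[fast]=8≠a[slow]=5 write a[3]=8 → slow++,fast++
(s=3,f=4) a[fast]=9≠a[slow]=8 write a[4]=9 → slow++,fast++
(s=4,f=5) a[fast]=11≠a[slow]=9 write a[5]=11 → slow++,fast++

slow=5, fast=6, prefix=[3, 4, 5, 8, 9, 11]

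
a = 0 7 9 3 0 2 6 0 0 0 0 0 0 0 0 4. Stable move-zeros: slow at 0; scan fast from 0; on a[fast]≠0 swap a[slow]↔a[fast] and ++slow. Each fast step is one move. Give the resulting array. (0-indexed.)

[7, 9, 3, 2, 6, 4, 0, 0, 0, 0, 0, 0, 0, 0, 0, 0]

(s=0,f=0) a[fast]=0 → fast++
(s=0,f=1) a[fast]=7≠0 swap→a[0]=7 → slow++,fast++
(s=1,f=2) a[fast]=9≠0 swap→a[1]=9 → slow++,fast++
(s=2,f=3) a[fast]=3≠0 swap→a[2]=3 → slow++,fast++
(s=3,f=4) a[fast]=0 → fast++
(s=3,f=5) a[fast]=2≠0 swap→a[3]=2 → slow++,fast++
(s=4,f=6) a[fast]=6≠0 swap→a[4]=6 → slow++,fast++
(s=5,f=7) a[fast]=0 → fast++
(s=5,f=8) a[fast]=0 → fast++
(s=5,f=9) a[fast]=0 → fast++
(s=5,f=10) a[fast]=0 → fast++
(s=5,f=11) a[fast]=0 → fast++
(s=5,f=12) a[fast]=0 → fast++
(s=5,f=13) a[fast]=0 → fast++
(s=5,f=14) a[fast]=0 → fast++
(s=5,f=15) a[fast]=4≠0 swap→a[5]=4 → slow++,fast++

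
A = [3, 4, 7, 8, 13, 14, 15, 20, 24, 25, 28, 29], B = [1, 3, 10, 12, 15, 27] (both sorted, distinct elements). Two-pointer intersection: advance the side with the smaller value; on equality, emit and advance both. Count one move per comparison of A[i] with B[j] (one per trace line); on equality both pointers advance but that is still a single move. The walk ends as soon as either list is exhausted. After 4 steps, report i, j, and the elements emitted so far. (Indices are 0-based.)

i=3, j=2, emitted=[3]

i=0 j=0: 3>1, j++
i=0 j=1: 3==3 emit, i++,j++
i=1 j=2: 4<10, i++
i=2 j=2: 7<10, i++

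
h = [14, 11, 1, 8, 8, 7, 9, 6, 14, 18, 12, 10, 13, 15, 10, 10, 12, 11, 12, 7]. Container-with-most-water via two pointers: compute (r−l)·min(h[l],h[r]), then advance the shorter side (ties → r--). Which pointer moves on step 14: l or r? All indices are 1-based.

[1,20] min(14,7)*19=133 best=133 * → r--
[1,19] min(14,12)*18=216 best=216 * → r--
[1,18] min(14,11)*17=187 best=216 → r--
[1,17] min(14,12)*16=192 best=216 → r--
[1,16] min(14,10)*15=150 best=216 → r--
[1,15] min(14,10)*14=140 best=216 → r--
[1,14] min(14,15)*13=182 best=216 → l++
[2,14] min(11,15)*12=132 best=216 → l++
[3,14] min(1,15)*11=11 best=216 → l++
[4,14] min(8,15)*10=80 best=216 → l++
[5,14] min(8,15)*9=72 best=216 → l++
[6,14] min(7,15)*8=56 best=216 → l++
[7,14] min(9,15)*7=63 best=216 → l++
[8,14] min(6,15)*6=36 best=216 → l++

l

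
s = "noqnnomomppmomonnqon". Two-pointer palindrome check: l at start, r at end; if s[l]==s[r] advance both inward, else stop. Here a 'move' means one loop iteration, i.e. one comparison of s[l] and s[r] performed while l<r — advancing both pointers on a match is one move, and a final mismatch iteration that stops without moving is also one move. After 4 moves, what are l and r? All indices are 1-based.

l=5, r=16

[1,20] 'n'=='n' → l++,r--
[2,19] 'o'=='o' → l++,r--
[3,18] 'q'=='q' → l++,r--
[4,17] 'n'=='n' → l++,r--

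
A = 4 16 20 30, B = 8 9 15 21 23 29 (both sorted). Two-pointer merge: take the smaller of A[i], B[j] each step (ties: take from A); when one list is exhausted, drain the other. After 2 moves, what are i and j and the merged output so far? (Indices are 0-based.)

i=1, j=1, merged so far=[4, 8]

i=0 j=0: A[i]=4<=B[j]=8 take 4, i++
i=1 j=0: A[i]=16>B[j]=8 take 8, j++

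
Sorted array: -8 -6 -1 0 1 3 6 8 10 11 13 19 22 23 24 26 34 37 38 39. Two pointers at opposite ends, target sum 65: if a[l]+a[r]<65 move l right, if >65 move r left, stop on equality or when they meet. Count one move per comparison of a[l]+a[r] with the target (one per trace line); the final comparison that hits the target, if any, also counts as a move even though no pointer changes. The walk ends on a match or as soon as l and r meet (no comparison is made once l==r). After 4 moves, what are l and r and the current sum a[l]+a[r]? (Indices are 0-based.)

l=0 r=19: -8+39=31 <65, l++
l=1 r=19: -6+39=33 <65, l++
l=2 r=19: -1+39=38 <65, l++
l=3 r=19: 0+39=39 <65, l++

l=4, r=19, sum=40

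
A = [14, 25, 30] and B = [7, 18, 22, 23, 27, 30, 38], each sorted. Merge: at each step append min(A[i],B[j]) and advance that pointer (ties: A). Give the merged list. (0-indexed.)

[7, 14, 18, 22, 23, 25, 27, 30, 30, 38]

i=0 j=0: A[i]=14>B[j]=7 take 7, j++
i=0 j=1: A[i]=14<=B[j]=18 take 14, i++
i=1 j=1: A[i]=25>B[j]=18 take 18, j++
i=1 j=2: A[i]=25>B[j]=22 take 22, j++
i=1 j=3: A[i]=25>B[j]=23 take 23, j++
i=1 j=4: A[i]=25<=B[j]=27 take 25, i++
i=2 j=4: A[i]=30>B[j]=27 take 27, j++
i=2 j=5: A[i]=30<=B[j]=30 take 30, i++
i=3 j=5: A done, take B[j]=30, j++
i=3 j=6: A done, take B[j]=38, j++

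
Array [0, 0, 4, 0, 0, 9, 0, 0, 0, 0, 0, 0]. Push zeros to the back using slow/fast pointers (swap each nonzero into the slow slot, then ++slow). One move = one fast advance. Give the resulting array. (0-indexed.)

slow=0 fast=0: a[fast]=0, fast++
slow=0 fast=1: a[fast]=0, fast++
slow=0 fast=2: a[fast]=4≠0 swap→a[0]=4, slow++,fast++
slow=1 fast=3: a[fast]=0, fast++
slow=1 fast=4: a[fast]=0, fast++
slow=1 fast=5: a[fast]=9≠0 swap→a[1]=9, slow++,fast++
slow=2 fast=6: a[fast]=0, fast++
slow=2 fast=7: a[fast]=0, fast++
slow=2 fast=8: a[fast]=0, fast++
slow=2 fast=9: a[fast]=0, fast++
slow=2 fast=10: a[fast]=0, fast++
slow=2 fast=11: a[fast]=0, fast++

[4, 9, 0, 0, 0, 0, 0, 0, 0, 0, 0, 0]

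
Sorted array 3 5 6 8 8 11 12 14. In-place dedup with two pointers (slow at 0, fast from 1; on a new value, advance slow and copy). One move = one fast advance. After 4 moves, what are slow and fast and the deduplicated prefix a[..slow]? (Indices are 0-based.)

slow=0 fast=1: a[fast]=5≠a[slow]=3 write a[1]=5, slow++,fast++
slow=1 fast=2: a[fast]=6≠a[slow]=5 write a[2]=6, slow++,fast++
slow=2 fast=3: a[fast]=8≠a[slow]=6 write a[3]=8, slow++,fast++
slow=3 fast=4: a[fast]=8=a[slow] dup, fast++

slow=3, fast=5, prefix=[3, 5, 6, 8]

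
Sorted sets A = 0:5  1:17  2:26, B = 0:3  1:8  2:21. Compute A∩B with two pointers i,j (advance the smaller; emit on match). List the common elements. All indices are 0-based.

intersection = []

i=0 j=0: 5>3, j++
i=0 j=1: 5<8, i++
i=1 j=1: 17>8, j++
i=1 j=2: 17<21, i++
i=2 j=2: 26>21, j++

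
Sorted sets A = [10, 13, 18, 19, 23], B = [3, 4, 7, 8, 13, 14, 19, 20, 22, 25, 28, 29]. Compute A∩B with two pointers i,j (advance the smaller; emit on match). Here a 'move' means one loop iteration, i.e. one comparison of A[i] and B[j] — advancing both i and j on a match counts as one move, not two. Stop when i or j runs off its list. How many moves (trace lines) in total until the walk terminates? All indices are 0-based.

i=0 j=0: 10>3, j++
i=0 j=1: 10>4, j++
i=0 j=2: 10>7, j++
i=0 j=3: 10>8, j++
i=0 j=4: 10<13, i++
i=1 j=4: 13==13 emit, i++,j++
i=2 j=5: 18>14, j++
i=2 j=6: 18<19, i++
i=3 j=6: 19==19 emit, i++,j++
i=4 j=7: 23>20, j++
i=4 j=8: 23>22, j++
i=4 j=9: 23<25, i++

12 moves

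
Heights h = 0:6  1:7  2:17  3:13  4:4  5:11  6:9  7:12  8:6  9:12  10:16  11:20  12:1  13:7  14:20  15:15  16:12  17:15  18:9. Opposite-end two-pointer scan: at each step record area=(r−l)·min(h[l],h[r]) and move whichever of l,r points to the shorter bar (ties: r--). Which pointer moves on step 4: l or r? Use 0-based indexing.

r

l=0 r=18: min(6,9)*18=108 best=108 *, l++
l=1 r=18: min(7,9)*17=119 best=119 *, l++
l=2 r=18: min(17,9)*16=144 best=144 *, r--
l=2 r=17: min(17,15)*15=225 best=225 *, r--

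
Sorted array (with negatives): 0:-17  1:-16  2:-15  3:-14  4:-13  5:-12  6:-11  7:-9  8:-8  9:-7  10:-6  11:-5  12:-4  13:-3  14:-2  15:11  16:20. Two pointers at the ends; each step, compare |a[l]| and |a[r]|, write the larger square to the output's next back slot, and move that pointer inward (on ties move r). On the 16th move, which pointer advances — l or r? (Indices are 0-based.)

l

l=0 r=16: |-17|<=|20| out[16]=400, r--
l=0 r=15: |-17|>|11| out[15]=289, l++
l=1 r=15: |-16|>|11| out[14]=256, l++
l=2 r=15: |-15|>|11| out[13]=225, l++
l=3 r=15: |-14|>|11| out[12]=196, l++
l=4 r=15: |-13|>|11| out[11]=169, l++
l=5 r=15: |-12|>|11| out[10]=144, l++
l=6 r=15: |-11|<=|11| out[9]=121, r--
l=6 r=14: |-11|>|-2| out[8]=121, l++
l=7 r=14: |-9|>|-2| out[7]=81, l++
l=8 r=14: |-8|>|-2| out[6]=64, l++
l=9 r=14: |-7|>|-2| out[5]=49, l++
l=10 r=14: |-6|>|-2| out[4]=36, l++
l=11 r=14: |-5|>|-2| out[3]=25, l++
l=12 r=14: |-4|>|-2| out[2]=16, l++
l=13 r=14: |-3|>|-2| out[1]=9, l++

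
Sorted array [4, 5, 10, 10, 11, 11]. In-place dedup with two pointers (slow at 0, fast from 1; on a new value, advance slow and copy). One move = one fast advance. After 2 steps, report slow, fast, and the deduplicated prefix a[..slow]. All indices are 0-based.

(s=0,f=1) a[fast]=5≠a[slow]=4 write a[1]=5 → slow++,fast++
(s=1,f=2) a[fast]=10≠a[slow]=5 write a[2]=10 → slow++,fast++

slow=2, fast=3, prefix=[4, 5, 10]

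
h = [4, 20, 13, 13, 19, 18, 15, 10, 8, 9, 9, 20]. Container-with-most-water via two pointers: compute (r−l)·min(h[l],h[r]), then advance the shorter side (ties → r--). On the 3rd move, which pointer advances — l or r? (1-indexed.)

r

[1,12] min(4,20)*11=44 best=44 * → l++
[2,12] min(20,20)*10=200 best=200 * → r--
[2,11] min(20,9)*9=81 best=200 → r--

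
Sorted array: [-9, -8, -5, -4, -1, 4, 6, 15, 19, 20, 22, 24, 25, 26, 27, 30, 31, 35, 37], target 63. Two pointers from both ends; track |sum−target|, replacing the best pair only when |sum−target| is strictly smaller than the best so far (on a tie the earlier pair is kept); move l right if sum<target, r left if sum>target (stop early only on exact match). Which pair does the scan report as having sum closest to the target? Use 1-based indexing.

pair (26, 37) with sum 63 (|Δ|=0)

l=1 r=19: -9+37=28 d=35 *, l++
l=2 r=19: -8+37=29 d=34 *, l++
l=3 r=19: -5+37=32 d=31 *, l++
l=4 r=19: -4+37=33 d=30 *, l++
l=5 r=19: -1+37=36 d=27 *, l++
l=6 r=19: 4+37=41 d=22 *, l++
l=7 r=19: 6+37=43 d=20 *, l++
l=8 r=19: 15+37=52 d=11 *, l++
l=9 r=19: 19+37=56 d=7 *, l++
l=10 r=19: 20+37=57 d=6 *, l++
l=11 r=19: 22+37=59 d=4 *, l++
l=12 r=19: 24+37=61 d=2 *, l++
l=13 r=19: 25+37=62 d=1 *, l++
l=14 r=19: 26+37=63 d=0 *, stop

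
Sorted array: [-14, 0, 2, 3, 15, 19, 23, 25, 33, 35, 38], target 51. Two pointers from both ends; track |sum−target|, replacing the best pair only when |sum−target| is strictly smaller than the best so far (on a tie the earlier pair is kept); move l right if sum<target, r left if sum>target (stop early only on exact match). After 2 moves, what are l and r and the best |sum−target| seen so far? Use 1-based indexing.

l=1 r=11: -14+38=24 d=27 *, l++
l=2 r=11: 0+38=38 d=13 *, l++

l=3, r=11, best |Δ|=13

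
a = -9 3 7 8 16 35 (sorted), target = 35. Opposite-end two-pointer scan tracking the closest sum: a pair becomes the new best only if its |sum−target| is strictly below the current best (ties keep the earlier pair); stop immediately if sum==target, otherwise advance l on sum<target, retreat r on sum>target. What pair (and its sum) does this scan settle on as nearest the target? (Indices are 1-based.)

l=1 r=6: -9+35=26 d=9 *, l++
l=2 r=6: 3+35=38 d=3 *, r--
l=2 r=5: 3+16=19 d=16, l++
l=3 r=5: 7+16=23 d=12, l++
l=4 r=5: 8+16=24 d=11, l++

pair (3, 35) with sum 38 (|Δ|=3)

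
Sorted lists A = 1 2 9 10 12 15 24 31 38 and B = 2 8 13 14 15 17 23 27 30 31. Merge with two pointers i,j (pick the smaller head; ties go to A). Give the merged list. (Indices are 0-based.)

[1, 2, 2, 8, 9, 10, 12, 13, 14, 15, 15, 17, 23, 24, 27, 30, 31, 31, 38]

[i=0,j=0] A[i]=1<=B[j]=2 take 1 → i++
[i=1,j=0] A[i]=2<=B[j]=2 take 2 → i++
[i=2,j=0] A[i]=9>B[j]=2 take 2 → j++
[i=2,j=1] A[i]=9>B[j]=8 take 8 → j++
[i=2,j=2] A[i]=9<=B[j]=13 take 9 → i++
[i=3,j=2] A[i]=10<=B[j]=13 take 10 → i++
[i=4,j=2] A[i]=12<=B[j]=13 take 12 → i++
[i=5,j=2] A[i]=15>B[j]=13 take 13 → j++
[i=5,j=3] A[i]=15>B[j]=14 take 14 → j++
[i=5,j=4] A[i]=15<=B[j]=15 take 15 → i++
[i=6,j=4] A[i]=24>B[j]=15 take 15 → j++
[i=6,j=5] A[i]=24>B[j]=17 take 17 → j++
[i=6,j=6] A[i]=24>B[j]=23 take 23 → j++
[i=6,j=7] A[i]=24<=B[j]=27 take 24 → i++
[i=7,j=7] A[i]=31>B[j]=27 take 27 → j++
[i=7,j=8] A[i]=31>B[j]=30 take 30 → j++
[i=7,j=9] A[i]=31<=B[j]=31 take 31 → i++
[i=8,j=9] A[i]=38>B[j]=31 take 31 → j++
[i=8,j=10] B done, take A[i]=38 → i++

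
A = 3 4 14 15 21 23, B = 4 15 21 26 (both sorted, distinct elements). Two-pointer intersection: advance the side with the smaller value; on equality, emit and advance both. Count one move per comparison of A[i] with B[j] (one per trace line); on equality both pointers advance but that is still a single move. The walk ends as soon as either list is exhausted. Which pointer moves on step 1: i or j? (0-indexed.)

i

i=0 j=0: 3<4, i++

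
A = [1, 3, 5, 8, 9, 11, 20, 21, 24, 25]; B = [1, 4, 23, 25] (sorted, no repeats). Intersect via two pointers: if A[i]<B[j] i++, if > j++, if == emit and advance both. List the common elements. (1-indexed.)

intersection = [1, 25]

i=1 j=1: 1==1 emit, i++,j++
i=2 j=2: 3<4, i++
i=3 j=2: 5>4, j++
i=3 j=3: 5<23, i++
i=4 j=3: 8<23, i++
i=5 j=3: 9<23, i++
i=6 j=3: 11<23, i++
i=7 j=3: 20<23, i++
i=8 j=3: 21<23, i++
i=9 j=3: 24>23, j++
i=9 j=4: 24<25, i++
i=10 j=4: 25==25 emit, i++,j++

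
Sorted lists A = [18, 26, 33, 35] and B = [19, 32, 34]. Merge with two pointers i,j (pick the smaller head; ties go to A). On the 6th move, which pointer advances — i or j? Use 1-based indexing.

i=1 j=1: A[i]=18<=B[j]=19 take 18, i++
i=2 j=1: A[i]=26>B[j]=19 take 19, j++
i=2 j=2: A[i]=26<=B[j]=32 take 26, i++
i=3 j=2: A[i]=33>B[j]=32 take 32, j++
i=3 j=3: A[i]=33<=B[j]=34 take 33, i++
i=4 j=3: A[i]=35>B[j]=34 take 34, j++

j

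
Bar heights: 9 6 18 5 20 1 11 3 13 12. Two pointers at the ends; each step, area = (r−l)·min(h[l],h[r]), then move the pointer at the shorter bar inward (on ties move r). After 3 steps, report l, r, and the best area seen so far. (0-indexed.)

l=2, r=8, best area=84

l=0 r=9: min(9,12)*9=81 best=81 *, l++
l=1 r=9: min(6,12)*8=48 best=81, l++
l=2 r=9: min(18,12)*7=84 best=84 *, r--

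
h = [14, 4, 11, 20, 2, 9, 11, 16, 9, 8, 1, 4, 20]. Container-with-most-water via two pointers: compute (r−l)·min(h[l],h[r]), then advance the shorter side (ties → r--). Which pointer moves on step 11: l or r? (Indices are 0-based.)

l=0 r=12: min(14,20)*12=168 best=168 *, l++
l=1 r=12: min(4,20)*11=44 best=168, l++
l=2 r=12: min(11,20)*10=110 best=168, l++
l=3 r=12: min(20,20)*9=180 best=180 *, r--
l=3 r=11: min(20,4)*8=32 best=180, r--
l=3 r=10: min(20,1)*7=7 best=180, r--
l=3 r=9: min(20,8)*6=48 best=180, r--
l=3 r=8: min(20,9)*5=45 best=180, r--
l=3 r=7: min(20,16)*4=64 best=180, r--
l=3 r=6: min(20,11)*3=33 best=180, r--
l=3 r=5: min(20,9)*2=18 best=180, r--

r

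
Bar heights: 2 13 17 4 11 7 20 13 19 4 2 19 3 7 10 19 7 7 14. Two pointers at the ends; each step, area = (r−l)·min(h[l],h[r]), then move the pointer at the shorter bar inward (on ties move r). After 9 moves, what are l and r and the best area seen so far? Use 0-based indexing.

l=6, r=15, best area=224

l=0 r=18: min(2,14)*18=36 best=36 *, l++
l=1 r=18: min(13,14)*17=221 best=221 *, l++
l=2 r=18: min(17,14)*16=224 best=224 *, r--
l=2 r=17: min(17,7)*15=105 best=224, r--
l=2 r=16: min(17,7)*14=98 best=224, r--
l=2 r=15: min(17,19)*13=221 best=224, l++
l=3 r=15: min(4,19)*12=48 best=224, l++
l=4 r=15: min(11,19)*11=121 best=224, l++
l=5 r=15: min(7,19)*10=70 best=224, l++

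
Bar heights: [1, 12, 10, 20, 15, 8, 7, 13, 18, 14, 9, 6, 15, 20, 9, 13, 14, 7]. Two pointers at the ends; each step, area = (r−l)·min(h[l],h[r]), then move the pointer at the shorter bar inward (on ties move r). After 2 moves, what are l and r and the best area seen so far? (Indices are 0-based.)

[0,17] min(1,7)*17=17 best=17 * → l++
[1,17] min(12,7)*16=112 best=112 * → r--

l=1, r=16, best area=112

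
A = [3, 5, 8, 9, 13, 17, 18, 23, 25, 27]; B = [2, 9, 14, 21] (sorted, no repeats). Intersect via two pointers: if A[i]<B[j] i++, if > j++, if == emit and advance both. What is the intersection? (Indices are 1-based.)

intersection = [9]

i=1 j=1: 3>2, j++
i=1 j=2: 3<9, i++
i=2 j=2: 5<9, i++
i=3 j=2: 8<9, i++
i=4 j=2: 9==9 emit, i++,j++
i=5 j=3: 13<14, i++
i=6 j=3: 17>14, j++
i=6 j=4: 17<21, i++
i=7 j=4: 18<21, i++
i=8 j=4: 23>21, j++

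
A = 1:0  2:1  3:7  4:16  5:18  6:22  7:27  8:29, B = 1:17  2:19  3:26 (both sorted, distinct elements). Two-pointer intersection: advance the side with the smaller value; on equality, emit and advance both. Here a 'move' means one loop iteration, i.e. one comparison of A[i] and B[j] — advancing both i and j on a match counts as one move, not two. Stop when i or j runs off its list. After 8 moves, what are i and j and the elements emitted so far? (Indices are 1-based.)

[i=1,j=1] 0<17 → i++
[i=2,j=1] 1<17 → i++
[i=3,j=1] 7<17 → i++
[i=4,j=1] 16<17 → i++
[i=5,j=1] 18>17 → j++
[i=5,j=2] 18<19 → i++
[i=6,j=2] 22>19 → j++
[i=6,j=3] 22<26 → i++

i=7, j=3, emitted=[]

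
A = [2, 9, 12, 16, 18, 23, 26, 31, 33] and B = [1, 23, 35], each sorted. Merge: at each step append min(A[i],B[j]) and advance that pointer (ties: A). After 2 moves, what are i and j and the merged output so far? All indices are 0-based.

i=0 j=0: A[i]=2>B[j]=1 take 1, j++
i=0 j=1: A[i]=2<=B[j]=23 take 2, i++

i=1, j=1, merged so far=[1, 2]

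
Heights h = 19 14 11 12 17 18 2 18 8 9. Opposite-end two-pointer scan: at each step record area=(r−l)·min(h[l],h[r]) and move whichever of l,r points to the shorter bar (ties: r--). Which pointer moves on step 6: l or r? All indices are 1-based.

l=1 r=10: min(19,9)*9=81 best=81 *, r--
l=1 r=9: min(19,8)*8=64 best=81, r--
l=1 r=8: min(19,18)*7=126 best=126 *, r--
l=1 r=7: min(19,2)*6=12 best=126, r--
l=1 r=6: min(19,18)*5=90 best=126, r--
l=1 r=5: min(19,17)*4=68 best=126, r--

r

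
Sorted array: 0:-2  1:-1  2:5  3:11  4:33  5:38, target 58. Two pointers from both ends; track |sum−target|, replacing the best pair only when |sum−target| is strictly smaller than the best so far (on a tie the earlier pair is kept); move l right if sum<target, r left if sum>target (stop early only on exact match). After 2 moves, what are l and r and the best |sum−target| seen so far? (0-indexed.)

[0,5] -2+38=36 d=22 * → l++
[1,5] -1+38=37 d=21 * → l++

l=2, r=5, best |Δ|=21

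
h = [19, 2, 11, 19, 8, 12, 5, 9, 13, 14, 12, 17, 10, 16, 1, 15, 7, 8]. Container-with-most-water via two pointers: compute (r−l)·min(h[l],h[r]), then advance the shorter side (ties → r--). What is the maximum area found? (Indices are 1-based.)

max area = 225

[1,18] min(19,8)*17=136 best=136 * → r--
[1,17] min(19,7)*16=112 best=136 → r--
[1,16] min(19,15)*15=225 best=225 * → r--
[1,15] min(19,1)*14=14 best=225 → r--
[1,14] min(19,16)*13=208 best=225 → r--
[1,13] min(19,10)*12=120 best=225 → r--
[1,12] min(19,17)*11=187 best=225 → r--
[1,11] min(19,12)*10=120 best=225 → r--
[1,10] min(19,14)*9=126 best=225 → r--
[1,9] min(19,13)*8=104 best=225 → r--
[1,8] min(19,9)*7=63 best=225 → r--
[1,7] min(19,5)*6=30 best=225 → r--
[1,6] min(19,12)*5=60 best=225 → r--
[1,5] min(19,8)*4=32 best=225 → r--
[1,4] min(19,19)*3=57 best=225 → r--
[1,3] min(19,11)*2=22 best=225 → r--
[1,2] min(19,2)*1=2 best=225 → r--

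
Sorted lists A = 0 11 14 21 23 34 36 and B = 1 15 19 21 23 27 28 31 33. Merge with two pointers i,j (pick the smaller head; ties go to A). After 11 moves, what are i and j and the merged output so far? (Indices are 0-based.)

[i=0,j=0] A[i]=0<=B[j]=1 take 0 → i++
[i=1,j=0] A[i]=11>B[j]=1 take 1 → j++
[i=1,j=1] A[i]=11<=B[j]=15 take 11 → i++
[i=2,j=1] A[i]=14<=B[j]=15 take 14 → i++
[i=3,j=1] A[i]=21>B[j]=15 take 15 → j++
[i=3,j=2] A[i]=21>B[j]=19 take 19 → j++
[i=3,j=3] A[i]=21<=B[j]=21 take 21 → i++
[i=4,j=3] A[i]=23>B[j]=21 take 21 → j++
[i=4,j=4] A[i]=23<=B[j]=23 take 23 → i++
[i=5,j=4] A[i]=34>B[j]=23 take 23 → j++
[i=5,j=5] A[i]=34>B[j]=27 take 27 → j++

i=5, j=6, merged so far=[0, 1, 11, 14, 15, 19, 21, 21, 23, 23, 27]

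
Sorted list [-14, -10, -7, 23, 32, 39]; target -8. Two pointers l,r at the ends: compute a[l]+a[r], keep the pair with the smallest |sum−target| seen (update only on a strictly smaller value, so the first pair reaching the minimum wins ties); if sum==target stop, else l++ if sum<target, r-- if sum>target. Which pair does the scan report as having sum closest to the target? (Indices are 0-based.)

pair (-10, -7) with sum -17 (|Δ|=9)

[0,5] -14+39=25 d=33 * → r--
[0,4] -14+32=18 d=26 * → r--
[0,3] -14+23=9 d=17 * → r--
[0,2] -14+-7=-21 d=13 * → l++
[1,2] -10+-7=-17 d=9 * → l++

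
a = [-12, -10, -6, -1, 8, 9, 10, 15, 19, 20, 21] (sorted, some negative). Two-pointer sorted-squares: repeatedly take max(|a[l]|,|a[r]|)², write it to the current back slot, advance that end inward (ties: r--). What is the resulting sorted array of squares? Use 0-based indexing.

[1, 36, 64, 81, 100, 100, 144, 225, 361, 400, 441]

l=0 r=10: |-12|<=|21| out[10]=441, r--
l=0 r=9: |-12|<=|20| out[9]=400, r--
l=0 r=8: |-12|<=|19| out[8]=361, r--
l=0 r=7: |-12|<=|15| out[7]=225, r--
l=0 r=6: |-12|>|10| out[6]=144, l++
l=1 r=6: |-10|<=|10| out[5]=100, r--
l=1 r=5: |-10|>|9| out[4]=100, l++
l=2 r=5: |-6|<=|9| out[3]=81, r--
l=2 r=4: |-6|<=|8| out[2]=64, r--
l=2 r=3: |-6|>|-1| out[1]=36, l++
l=3 r=3: |-1|<=|-1| out[0]=1, r--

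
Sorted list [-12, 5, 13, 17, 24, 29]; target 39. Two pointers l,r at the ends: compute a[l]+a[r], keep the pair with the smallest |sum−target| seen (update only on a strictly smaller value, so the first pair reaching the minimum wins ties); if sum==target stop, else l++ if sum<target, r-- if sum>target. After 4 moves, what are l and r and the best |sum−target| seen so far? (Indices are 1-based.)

l=4, r=5, best |Δ|=2

l=1 r=6: -12+29=17 d=22 *, l++
l=2 r=6: 5+29=34 d=5 *, l++
l=3 r=6: 13+29=42 d=3 *, r--
l=3 r=5: 13+24=37 d=2 *, l++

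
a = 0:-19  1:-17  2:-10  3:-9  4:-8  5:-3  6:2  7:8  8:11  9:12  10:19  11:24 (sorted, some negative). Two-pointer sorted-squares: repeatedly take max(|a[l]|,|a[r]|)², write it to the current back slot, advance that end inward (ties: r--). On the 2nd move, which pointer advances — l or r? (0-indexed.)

[0,11] |-19|<=|24| out[11]=576 → r--
[0,10] |-19|<=|19| out[10]=361 → r--

r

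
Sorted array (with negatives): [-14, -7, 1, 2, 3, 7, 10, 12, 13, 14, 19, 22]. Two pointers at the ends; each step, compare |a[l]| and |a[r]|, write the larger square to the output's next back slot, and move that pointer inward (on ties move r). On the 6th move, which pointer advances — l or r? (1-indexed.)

[1,12] |-14|<=|22| out[12]=484 → r--
[1,11] |-14|<=|19| out[11]=361 → r--
[1,10] |-14|<=|14| out[10]=196 → r--
[1,9] |-14|>|13| out[9]=196 → l++
[2,9] |-7|<=|13| out[8]=169 → r--
[2,8] |-7|<=|12| out[7]=144 → r--

r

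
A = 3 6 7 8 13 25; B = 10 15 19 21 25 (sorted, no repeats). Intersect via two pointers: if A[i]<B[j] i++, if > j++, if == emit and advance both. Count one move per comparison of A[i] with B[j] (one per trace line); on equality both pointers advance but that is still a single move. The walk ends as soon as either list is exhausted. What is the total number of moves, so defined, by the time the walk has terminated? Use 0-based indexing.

10 moves

i=0 j=0: 3<10, i++
i=1 j=0: 6<10, i++
i=2 j=0: 7<10, i++
i=3 j=0: 8<10, i++
i=4 j=0: 13>10, j++
i=4 j=1: 13<15, i++
i=5 j=1: 25>15, j++
i=5 j=2: 25>19, j++
i=5 j=3: 25>21, j++
i=5 j=4: 25==25 emit, i++,j++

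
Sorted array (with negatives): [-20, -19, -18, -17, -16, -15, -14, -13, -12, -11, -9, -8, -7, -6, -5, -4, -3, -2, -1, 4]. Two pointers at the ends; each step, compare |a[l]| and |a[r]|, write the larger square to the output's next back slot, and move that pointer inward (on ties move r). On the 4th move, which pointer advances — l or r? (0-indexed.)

[0,19] |-20|>|4| out[19]=400 → l++
[1,19] |-19|>|4| out[18]=361 → l++
[2,19] |-18|>|4| out[17]=324 → l++
[3,19] |-17|>|4| out[16]=289 → l++

l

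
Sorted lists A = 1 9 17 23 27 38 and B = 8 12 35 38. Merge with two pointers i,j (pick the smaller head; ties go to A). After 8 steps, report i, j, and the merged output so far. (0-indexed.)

i=5, j=3, merged so far=[1, 8, 9, 12, 17, 23, 27, 35]

i=0 j=0: A[i]=1<=B[j]=8 take 1, i++
i=1 j=0: A[i]=9>B[j]=8 take 8, j++
i=1 j=1: A[i]=9<=B[j]=12 take 9, i++
i=2 j=1: A[i]=17>B[j]=12 take 12, j++
i=2 j=2: A[i]=17<=B[j]=35 take 17, i++
i=3 j=2: A[i]=23<=B[j]=35 take 23, i++
i=4 j=2: A[i]=27<=B[j]=35 take 27, i++
i=5 j=2: A[i]=38>B[j]=35 take 35, j++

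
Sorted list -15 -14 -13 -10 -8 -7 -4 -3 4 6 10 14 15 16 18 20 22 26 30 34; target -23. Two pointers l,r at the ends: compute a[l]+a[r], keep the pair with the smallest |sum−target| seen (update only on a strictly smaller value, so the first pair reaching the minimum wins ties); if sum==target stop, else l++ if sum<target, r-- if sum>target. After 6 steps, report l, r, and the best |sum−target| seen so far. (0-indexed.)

l=0, r=13, best |Δ|=26

l=0 r=19: -15+34=19 d=42 *, r--
l=0 r=18: -15+30=15 d=38 *, r--
l=0 r=17: -15+26=11 d=34 *, r--
l=0 r=16: -15+22=7 d=30 *, r--
l=0 r=15: -15+20=5 d=28 *, r--
l=0 r=14: -15+18=3 d=26 *, r--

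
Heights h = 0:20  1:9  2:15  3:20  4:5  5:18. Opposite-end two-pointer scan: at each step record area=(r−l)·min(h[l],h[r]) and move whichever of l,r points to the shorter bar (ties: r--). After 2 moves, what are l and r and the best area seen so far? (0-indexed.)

l=0, r=3, best area=90

l=0 r=5: min(20,18)*5=90 best=90 *, r--
l=0 r=4: min(20,5)*4=20 best=90, r--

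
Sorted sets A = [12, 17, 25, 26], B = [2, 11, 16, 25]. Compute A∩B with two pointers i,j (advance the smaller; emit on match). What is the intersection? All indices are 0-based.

intersection = [25]

[i=0,j=0] 12>2 → j++
[i=0,j=1] 12>11 → j++
[i=0,j=2] 12<16 → i++
[i=1,j=2] 17>16 → j++
[i=1,j=3] 17<25 → i++
[i=2,j=3] 25==25 emit → i++,j++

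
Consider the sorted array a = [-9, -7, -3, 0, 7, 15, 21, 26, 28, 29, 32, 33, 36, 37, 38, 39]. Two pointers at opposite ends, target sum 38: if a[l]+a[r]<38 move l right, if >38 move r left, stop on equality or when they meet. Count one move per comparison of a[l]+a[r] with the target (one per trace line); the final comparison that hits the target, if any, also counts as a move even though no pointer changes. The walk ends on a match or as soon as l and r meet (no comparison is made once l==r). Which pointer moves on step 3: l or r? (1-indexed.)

l

l=1 r=16: -9+39=30 <38, l++
l=2 r=16: -7+39=32 <38, l++
l=3 r=16: -3+39=36 <38, l++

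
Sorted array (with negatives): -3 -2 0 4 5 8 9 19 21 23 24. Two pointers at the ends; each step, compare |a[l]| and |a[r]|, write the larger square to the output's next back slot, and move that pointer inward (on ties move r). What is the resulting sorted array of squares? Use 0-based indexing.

[0, 4, 9, 16, 25, 64, 81, 361, 441, 529, 576]

l=0 r=10: |-3|<=|24| out[10]=576, r--
l=0 r=9: |-3|<=|23| out[9]=529, r--
l=0 r=8: |-3|<=|21| out[8]=441, r--
l=0 r=7: |-3|<=|19| out[7]=361, r--
l=0 r=6: |-3|<=|9| out[6]=81, r--
l=0 r=5: |-3|<=|8| out[5]=64, r--
l=0 r=4: |-3|<=|5| out[4]=25, r--
l=0 r=3: |-3|<=|4| out[3]=16, r--
l=0 r=2: |-3|>|0| out[2]=9, l++
l=1 r=2: |-2|>|0| out[1]=4, l++
l=2 r=2: |0|<=|0| out[0]=0, r--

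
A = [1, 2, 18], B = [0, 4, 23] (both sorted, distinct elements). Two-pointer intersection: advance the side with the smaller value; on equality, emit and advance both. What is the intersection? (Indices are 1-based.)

intersection = []

[i=1,j=1] 1>0 → j++
[i=1,j=2] 1<4 → i++
[i=2,j=2] 2<4 → i++
[i=3,j=2] 18>4 → j++
[i=3,j=3] 18<23 → i++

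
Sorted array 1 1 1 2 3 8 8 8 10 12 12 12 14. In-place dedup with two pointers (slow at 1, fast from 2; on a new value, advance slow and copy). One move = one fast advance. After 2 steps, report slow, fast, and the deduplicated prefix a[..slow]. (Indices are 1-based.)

slow=1, fast=4, prefix=[1]

slow=1 fast=2: a[fast]=1=a[slow] dup, fast++
slow=1 fast=3: a[fast]=1=a[slow] dup, fast++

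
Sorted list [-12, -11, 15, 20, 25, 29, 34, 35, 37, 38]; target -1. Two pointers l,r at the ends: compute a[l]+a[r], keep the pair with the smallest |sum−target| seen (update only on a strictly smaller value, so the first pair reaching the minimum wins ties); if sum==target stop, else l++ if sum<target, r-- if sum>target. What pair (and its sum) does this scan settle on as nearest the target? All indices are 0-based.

pair (-12, 15) with sum 3 (|Δ|=4)

l=0 r=9: -12+38=26 d=27 *, r--
l=0 r=8: -12+37=25 d=26 *, r--
l=0 r=7: -12+35=23 d=24 *, r--
l=0 r=6: -12+34=22 d=23 *, r--
l=0 r=5: -12+29=17 d=18 *, r--
l=0 r=4: -12+25=13 d=14 *, r--
l=0 r=3: -12+20=8 d=9 *, r--
l=0 r=2: -12+15=3 d=4 *, r--
l=0 r=1: -12+-11=-23 d=22, l++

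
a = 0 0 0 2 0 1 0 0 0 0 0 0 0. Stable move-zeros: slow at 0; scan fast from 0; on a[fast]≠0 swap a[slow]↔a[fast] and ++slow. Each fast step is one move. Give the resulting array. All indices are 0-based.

slow=0 fast=0: a[fast]=0, fast++
slow=0 fast=1: a[fast]=0, fast++
slow=0 fast=2: a[fast]=0, fast++
slow=0 fast=3: a[fast]=2≠0 swap→a[0]=2, slow++,fast++
slow=1 fast=4: a[fast]=0, fast++
slow=1 fast=5: a[fast]=1≠0 swap→a[1]=1, slow++,fast++
slow=2 fast=6: a[fast]=0, fast++
slow=2 fast=7: a[fast]=0, fast++
slow=2 fast=8: a[fast]=0, fast++
slow=2 fast=9: a[fast]=0, fast++
slow=2 fast=10: a[fast]=0, fast++
slow=2 fast=11: a[fast]=0, fast++
slow=2 fast=12: a[fast]=0, fast++

[2, 1, 0, 0, 0, 0, 0, 0, 0, 0, 0, 0, 0]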